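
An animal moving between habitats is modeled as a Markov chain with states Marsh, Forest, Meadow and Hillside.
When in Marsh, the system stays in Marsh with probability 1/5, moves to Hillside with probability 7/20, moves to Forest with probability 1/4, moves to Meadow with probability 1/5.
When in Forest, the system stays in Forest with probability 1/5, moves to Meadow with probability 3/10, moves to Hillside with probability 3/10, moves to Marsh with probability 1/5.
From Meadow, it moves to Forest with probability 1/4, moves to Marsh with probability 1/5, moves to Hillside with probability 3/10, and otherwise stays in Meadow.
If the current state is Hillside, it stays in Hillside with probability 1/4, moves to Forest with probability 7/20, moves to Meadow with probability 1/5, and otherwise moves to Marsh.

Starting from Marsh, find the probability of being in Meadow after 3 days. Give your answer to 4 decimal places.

Propagate the distribution vector 3 days from Marsh.
After 0 days: (1.0000, 0.0000, 0.0000, 0.0000)
After 1 day: (0.2000, 0.2500, 0.2000, 0.3500)
After 2 days: (0.2000, 0.2725, 0.2350, 0.2925)
After 3 days: (0.2000, 0.2656, 0.2390, 0.2954)
P(in Meadow after 3 days) = 0.2390

0.2390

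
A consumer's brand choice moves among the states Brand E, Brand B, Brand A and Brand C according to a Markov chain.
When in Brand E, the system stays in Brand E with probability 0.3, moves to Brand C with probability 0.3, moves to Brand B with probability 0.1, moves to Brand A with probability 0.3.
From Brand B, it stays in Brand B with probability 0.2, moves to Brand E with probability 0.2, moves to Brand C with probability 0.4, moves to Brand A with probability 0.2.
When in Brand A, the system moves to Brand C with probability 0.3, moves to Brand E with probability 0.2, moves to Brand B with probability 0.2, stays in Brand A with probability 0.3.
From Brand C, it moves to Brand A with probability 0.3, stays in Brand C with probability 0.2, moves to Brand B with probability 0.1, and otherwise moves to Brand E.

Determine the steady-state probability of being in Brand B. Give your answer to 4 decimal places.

0.1429

Let the stationary distribution be π with π = πP and π_1 + π_2 + π_3 + π_4 = 1.
π_1 = 0.3·π_1 + 0.2·π_2 + 0.2·π_3 + 0.4·π_4
π_2 = 0.1·π_1 + 0.2·π_2 + 0.2·π_3 + 0.1·π_4
π_3 = 0.3·π_1 + 0.2·π_2 + 0.3·π_3 + 0.3·π_4
Solving with the normalization constraint gives π = (0.2857, 0.1429, 0.2857, 0.2857).
So the stationary probability of Brand B is 0.1429.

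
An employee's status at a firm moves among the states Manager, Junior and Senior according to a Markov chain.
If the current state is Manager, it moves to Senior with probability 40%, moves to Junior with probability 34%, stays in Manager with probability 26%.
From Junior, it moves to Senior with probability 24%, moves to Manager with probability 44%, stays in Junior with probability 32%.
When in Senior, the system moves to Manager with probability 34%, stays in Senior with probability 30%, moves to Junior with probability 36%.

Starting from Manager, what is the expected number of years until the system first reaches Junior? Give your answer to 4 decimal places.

2.8796

Let t(s) be the expected number of years to first reach Junior from state s, with t(Junior) = 0. Conditioning on the first year:
t(Manager) = 1 + 0.26·t(Manager) + 0.4·t(Senior)
t(Senior) = 1 + 0.34·t(Manager) + 0.3·t(Senior)
Solving: t(Manager) = 2.8796, t(Senior) = 2.8272.
Expected years from Manager to Junior: 2.8796.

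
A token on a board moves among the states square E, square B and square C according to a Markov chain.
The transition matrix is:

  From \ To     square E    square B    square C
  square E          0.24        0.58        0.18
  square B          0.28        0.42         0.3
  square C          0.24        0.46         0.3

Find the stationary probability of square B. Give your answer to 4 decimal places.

Let the stationary distribution be π with π = πP and π_1 + π_2 + π_3 = 1.
π_1 = 0.24·π_1 + 0.28·π_2 + 0.24·π_3
π_2 = 0.58·π_1 + 0.42·π_2 + 0.46·π_3
Solving with the normalization constraint gives π = (0.2589, 0.4722, 0.2689).
So the stationary probability of square B is 0.4722.

0.4722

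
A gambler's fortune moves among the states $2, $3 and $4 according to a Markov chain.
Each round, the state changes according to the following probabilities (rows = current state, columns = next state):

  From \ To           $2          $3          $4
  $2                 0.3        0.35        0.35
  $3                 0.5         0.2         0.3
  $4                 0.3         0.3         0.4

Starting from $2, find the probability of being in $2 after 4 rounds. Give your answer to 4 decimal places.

0.3581

Propagate the distribution vector 4 rounds from $2.
After 0 rounds: (1.0000, 0.0000, 0.0000)
After 1 round: (0.3000, 0.3500, 0.3500)
After 2 rounds: (0.3700, 0.2800, 0.3500)
After 3 rounds: (0.3560, 0.2905, 0.3535)
After 4 rounds: (0.3581, 0.2888, 0.3532)
P(in $2 after 4 rounds) = 0.3581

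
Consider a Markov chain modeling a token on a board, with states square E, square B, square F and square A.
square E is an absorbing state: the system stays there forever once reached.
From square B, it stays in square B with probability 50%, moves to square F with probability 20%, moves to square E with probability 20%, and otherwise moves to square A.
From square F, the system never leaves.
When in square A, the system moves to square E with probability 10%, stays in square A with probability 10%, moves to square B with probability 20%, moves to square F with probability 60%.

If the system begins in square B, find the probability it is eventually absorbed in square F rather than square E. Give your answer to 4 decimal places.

Let h(s) be the probability of absorption at square F starting from transient state s. Then h(square F) = 1 and h(square E) = 0. By first-step analysis:
h(square B) = 0.2·0 + 0.5·h(square B) + 0.2·1 + 0.1·h(square A)
h(square A) = 0.1·0 + 0.2·h(square B) + 0.6·1 + 0.1·h(square A)
Solving: h(square B) = 0.5581, h(square A) = 0.7907.
Starting from square B, the probability is 0.5581.

0.5581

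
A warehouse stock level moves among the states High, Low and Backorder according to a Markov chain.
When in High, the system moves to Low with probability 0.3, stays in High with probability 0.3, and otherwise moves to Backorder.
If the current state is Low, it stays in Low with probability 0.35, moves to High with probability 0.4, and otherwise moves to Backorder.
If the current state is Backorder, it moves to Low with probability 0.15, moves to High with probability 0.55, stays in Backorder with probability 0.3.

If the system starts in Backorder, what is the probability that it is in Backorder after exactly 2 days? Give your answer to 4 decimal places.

Sum over the intermediate state after 1 day:
P = P(Backorder→High)·P(High→Backorder) + P(Backorder→Low)·P(Low→Backorder) + P(Backorder→Backorder)·P(Backorder→Backorder)
  = 0.55×0.4 + 0.15×0.25 + 0.3×0.3
  = 0.2200 + 0.0375 + 0.0900 = 0.3475

0.3475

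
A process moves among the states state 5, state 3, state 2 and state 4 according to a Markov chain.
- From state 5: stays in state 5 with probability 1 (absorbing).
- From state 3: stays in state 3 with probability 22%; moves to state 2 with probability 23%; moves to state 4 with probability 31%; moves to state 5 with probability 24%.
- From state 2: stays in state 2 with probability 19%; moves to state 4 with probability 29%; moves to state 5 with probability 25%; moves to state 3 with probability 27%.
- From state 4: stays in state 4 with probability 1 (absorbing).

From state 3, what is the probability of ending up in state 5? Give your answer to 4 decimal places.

0.4422

Let h(s) be the probability of absorption at state 5 starting from transient state s. Then h(state 5) = 1 and h(state 4) = 0. By first-step analysis:
h(state 3) = 0.24·1 + 0.22·h(state 3) + 0.23·h(state 2) + 0.31·0
h(state 2) = 0.25·1 + 0.27·h(state 3) + 0.19·h(state 2) + 0.29·0
Solving: h(state 3) = 0.4422, h(state 2) = 0.4560.
Starting from state 3, the probability is 0.4422.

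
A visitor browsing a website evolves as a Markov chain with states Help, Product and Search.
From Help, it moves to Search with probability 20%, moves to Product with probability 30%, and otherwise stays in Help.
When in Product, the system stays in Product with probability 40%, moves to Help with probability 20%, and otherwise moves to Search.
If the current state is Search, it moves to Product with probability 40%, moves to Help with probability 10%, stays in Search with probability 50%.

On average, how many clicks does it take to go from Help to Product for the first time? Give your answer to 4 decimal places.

Let t(s) be the expected number of clicks to first reach Product from state s, with t(Product) = 0. Conditioning on the first click:
t(Help) = 1 + 0.5·t(Help) + 0.2·t(Search)
t(Search) = 1 + 0.1·t(Help) + 0.5·t(Search)
Solving: t(Help) = 3.0435, t(Search) = 2.6087.
Expected clicks from Help to Product: 3.0435.

3.0435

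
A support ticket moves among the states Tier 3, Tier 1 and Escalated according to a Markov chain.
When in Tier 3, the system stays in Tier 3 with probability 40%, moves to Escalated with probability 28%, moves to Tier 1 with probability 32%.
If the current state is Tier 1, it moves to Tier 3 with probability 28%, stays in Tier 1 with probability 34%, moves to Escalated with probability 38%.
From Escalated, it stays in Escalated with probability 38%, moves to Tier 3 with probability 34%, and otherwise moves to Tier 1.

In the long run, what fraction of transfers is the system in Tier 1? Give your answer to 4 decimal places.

0.3124

Let the stationary distribution be π with π = πP and π_1 + π_2 + π_3 = 1.
π_1 = 0.4·π_1 + 0.28·π_2 + 0.34·π_3
π_2 = 0.32·π_1 + 0.34·π_2 + 0.28·π_3
Solving with the normalization constraint gives π = (0.3418, 0.3124, 0.3458).
So the stationary probability of Tier 1 is 0.3124.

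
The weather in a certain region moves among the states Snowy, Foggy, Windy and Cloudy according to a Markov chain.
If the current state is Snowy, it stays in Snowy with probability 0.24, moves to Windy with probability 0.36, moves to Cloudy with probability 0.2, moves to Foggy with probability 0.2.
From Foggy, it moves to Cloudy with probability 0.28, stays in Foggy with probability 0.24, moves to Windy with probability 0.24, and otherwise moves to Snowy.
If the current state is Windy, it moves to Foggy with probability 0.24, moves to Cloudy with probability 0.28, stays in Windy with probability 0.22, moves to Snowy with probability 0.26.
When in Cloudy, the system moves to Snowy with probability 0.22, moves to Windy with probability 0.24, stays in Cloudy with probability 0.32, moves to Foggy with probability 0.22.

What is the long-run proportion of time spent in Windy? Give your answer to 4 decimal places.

Let the stationary distribution be π with π = πP and π_1 + π_2 + π_3 + π_4 = 1.
π_1 = 0.24·π_1 + 0.24·π_2 + 0.26·π_3 + 0.22·π_4
π_2 = 0.2·π_1 + 0.24·π_2 + 0.24·π_3 + 0.22·π_4
π_3 = 0.36·π_1 + 0.24·π_2 + 0.22·π_3 + 0.24·π_4
Solving with the normalization constraint gives π = (0.2398, 0.2250, 0.2635, 0.2717).
So the stationary probability of Windy is 0.2635.

0.2635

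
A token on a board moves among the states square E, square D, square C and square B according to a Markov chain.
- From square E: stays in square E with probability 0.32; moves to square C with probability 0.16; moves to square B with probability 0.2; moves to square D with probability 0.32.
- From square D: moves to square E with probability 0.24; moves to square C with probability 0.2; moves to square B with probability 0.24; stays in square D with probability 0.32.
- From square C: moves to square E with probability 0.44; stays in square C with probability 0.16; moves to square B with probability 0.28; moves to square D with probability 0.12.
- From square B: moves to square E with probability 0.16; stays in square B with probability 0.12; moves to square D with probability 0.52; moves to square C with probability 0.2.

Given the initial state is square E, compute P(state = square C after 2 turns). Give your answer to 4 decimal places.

Propagate the distribution vector 2 turns from square E.
After 0 turns: (1.0000, 0.0000, 0.0000, 0.0000)
After 1 turn: (0.3200, 0.3200, 0.1600, 0.2000)
After 2 turns: (0.2816, 0.3280, 0.1808, 0.2096)
P(in square C after 2 turns) = 0.1808

0.1808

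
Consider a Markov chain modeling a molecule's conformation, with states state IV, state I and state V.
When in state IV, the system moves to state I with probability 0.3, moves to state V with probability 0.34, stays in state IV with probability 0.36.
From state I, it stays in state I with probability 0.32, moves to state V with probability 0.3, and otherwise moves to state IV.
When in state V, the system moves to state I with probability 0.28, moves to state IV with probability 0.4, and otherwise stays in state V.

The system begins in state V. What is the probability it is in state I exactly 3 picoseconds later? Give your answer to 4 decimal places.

0.2995

Propagate the distribution vector 3 picoseconds from state V.
After 0 picoseconds: (0.0000, 0.0000, 1.0000)
After 1 picosecond: (0.4000, 0.2800, 0.3200)
After 2 picoseconds: (0.3784, 0.2992, 0.3224)
After 3 picoseconds: (0.3789, 0.2995, 0.3216)
P(in state I after 3 picoseconds) = 0.2995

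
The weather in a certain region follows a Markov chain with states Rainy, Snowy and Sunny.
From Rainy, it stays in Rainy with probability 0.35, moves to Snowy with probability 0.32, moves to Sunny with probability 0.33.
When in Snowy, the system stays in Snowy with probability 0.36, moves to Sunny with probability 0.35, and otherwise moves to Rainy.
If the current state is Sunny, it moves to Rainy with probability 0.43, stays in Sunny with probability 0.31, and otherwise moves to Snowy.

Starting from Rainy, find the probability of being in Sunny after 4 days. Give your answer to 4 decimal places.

0.3297

Propagate the distribution vector 4 days from Rainy.
After 0 days: (1.0000, 0.0000, 0.0000)
After 1 day: (0.3500, 0.3200, 0.3300)
After 2 days: (0.3572, 0.3130, 0.3298)
After 3 days: (0.3576, 0.3127, 0.3297)
After 4 days: (0.3576, 0.3127, 0.3297)
P(in Sunny after 4 days) = 0.3297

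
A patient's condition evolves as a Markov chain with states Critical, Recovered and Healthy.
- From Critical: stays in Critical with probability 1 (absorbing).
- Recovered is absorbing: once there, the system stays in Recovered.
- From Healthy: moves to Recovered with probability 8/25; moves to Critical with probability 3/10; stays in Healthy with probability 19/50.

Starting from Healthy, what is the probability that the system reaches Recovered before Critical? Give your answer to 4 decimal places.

0.5161

Let h(s) be the probability of absorption at Recovered starting from transient state s. Then h(Recovered) = 1 and h(Critical) = 0. By first-step analysis:
h(Healthy) = 0.3·0 + 0.32·1 + 0.38·h(Healthy)
Solving: h(Healthy) = 0.5161.
Starting from Healthy, the probability is 0.5161.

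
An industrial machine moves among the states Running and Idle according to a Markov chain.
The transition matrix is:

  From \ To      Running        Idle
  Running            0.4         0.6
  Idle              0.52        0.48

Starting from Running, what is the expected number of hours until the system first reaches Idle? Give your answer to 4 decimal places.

1.6667

Let t(s) be the expected number of hours to first reach Idle from state s, with t(Idle) = 0. Conditioning on the first hour:
t(Running) = 1 + 0.4·t(Running)
Solving: t(Running) = 1.6667.
Expected hours from Running to Idle: 1.6667.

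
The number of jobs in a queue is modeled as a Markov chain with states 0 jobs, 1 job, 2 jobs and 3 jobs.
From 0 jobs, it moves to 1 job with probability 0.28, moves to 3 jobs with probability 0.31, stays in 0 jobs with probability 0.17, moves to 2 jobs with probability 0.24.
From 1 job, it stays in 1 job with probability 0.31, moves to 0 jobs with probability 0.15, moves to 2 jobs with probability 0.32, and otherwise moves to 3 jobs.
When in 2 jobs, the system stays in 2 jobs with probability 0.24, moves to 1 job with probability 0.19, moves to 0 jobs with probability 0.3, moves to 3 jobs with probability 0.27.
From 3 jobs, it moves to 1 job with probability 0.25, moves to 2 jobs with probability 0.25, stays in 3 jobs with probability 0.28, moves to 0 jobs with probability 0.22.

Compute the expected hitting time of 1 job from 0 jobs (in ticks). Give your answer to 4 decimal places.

4.0098

Let t(s) be the expected number of ticks to first reach 1 job from state s, with t(1 job) = 0. Conditioning on the first tick:
t(0 jobs) = 1 + 0.17·t(0 jobs) + 0.24·t(2 jobs) + 0.31·t(3 jobs)
t(2 jobs) = 1 + 0.3·t(0 jobs) + 0.24·t(2 jobs) + 0.27·t(3 jobs)
t(3 jobs) = 1 + 0.22·t(0 jobs) + 0.25·t(2 jobs) + 0.28·t(3 jobs)
Solving: t(0 jobs) = 4.0098, t(2 jobs) = 4.3658, t(3 jobs) = 4.1300.
Expected ticks from 0 jobs to 1 job: 4.0098.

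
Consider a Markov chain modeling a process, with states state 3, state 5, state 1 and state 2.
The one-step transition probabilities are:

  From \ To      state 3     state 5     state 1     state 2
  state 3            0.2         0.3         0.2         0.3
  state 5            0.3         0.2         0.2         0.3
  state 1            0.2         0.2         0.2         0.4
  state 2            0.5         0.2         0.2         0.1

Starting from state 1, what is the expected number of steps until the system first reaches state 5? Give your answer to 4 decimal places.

Let t(s) be the expected number of steps to first reach state 5 from state s, with t(state 5) = 0. Conditioning on the first step:
t(state 3) = 1 + 0.2·t(state 3) + 0.2·t(state 1) + 0.3·t(state 2)
t(state 1) = 1 + 0.2·t(state 3) + 0.2·t(state 1) + 0.4·t(state 2)
t(state 2) = 1 + 0.5·t(state 3) + 0.2·t(state 1) + 0.1·t(state 2)
Solving: t(state 3) = 3.9474, t(state 1) = 4.3750, t(state 2) = 4.2763.
Expected steps from state 1 to state 5: 4.3750.

4.3750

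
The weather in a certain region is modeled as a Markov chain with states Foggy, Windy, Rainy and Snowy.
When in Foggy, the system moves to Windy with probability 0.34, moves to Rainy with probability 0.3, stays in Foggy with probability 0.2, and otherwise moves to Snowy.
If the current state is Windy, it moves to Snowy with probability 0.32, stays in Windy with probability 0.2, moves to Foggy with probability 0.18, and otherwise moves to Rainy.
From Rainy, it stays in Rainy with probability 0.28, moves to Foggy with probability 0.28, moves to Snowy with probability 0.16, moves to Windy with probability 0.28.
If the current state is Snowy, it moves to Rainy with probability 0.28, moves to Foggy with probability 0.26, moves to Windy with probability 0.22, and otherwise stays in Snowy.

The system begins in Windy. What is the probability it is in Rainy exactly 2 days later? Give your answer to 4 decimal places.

0.2876

Propagate the distribution vector 2 days from Windy.
After 0 days: (0.0000, 1.0000, 0.0000, 0.0000)
After 1 day: (0.1800, 0.2000, 0.3000, 0.3200)
After 2 days: (0.2392, 0.2556, 0.2876, 0.2176)
P(in Rainy after 2 days) = 0.2876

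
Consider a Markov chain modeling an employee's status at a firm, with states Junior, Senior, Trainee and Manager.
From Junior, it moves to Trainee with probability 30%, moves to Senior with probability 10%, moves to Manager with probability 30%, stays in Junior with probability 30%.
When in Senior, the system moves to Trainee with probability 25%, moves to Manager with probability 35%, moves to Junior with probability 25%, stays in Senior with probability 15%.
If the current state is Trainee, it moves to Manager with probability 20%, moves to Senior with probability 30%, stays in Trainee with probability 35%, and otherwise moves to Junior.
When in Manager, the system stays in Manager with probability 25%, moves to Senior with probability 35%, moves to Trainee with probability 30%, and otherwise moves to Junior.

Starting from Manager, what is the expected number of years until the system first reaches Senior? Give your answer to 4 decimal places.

Let t(s) be the expected number of years to first reach Senior from state s, with t(Senior) = 0. Conditioning on the first year:
t(Junior) = 1 + 0.3·t(Junior) + 0.3·t(Trainee) + 0.3·t(Manager)
t(Trainee) = 1 + 0.15·t(Junior) + 0.35·t(Trainee) + 0.2·t(Manager)
t(Manager) = 1 + 0.1·t(Junior) + 0.3·t(Trainee) + 0.25·t(Manager)
Solving: t(Junior) = 4.4040, t(Trainee) = 3.5872, t(Manager) = 3.3554.
Expected years from Manager to Senior: 3.3554.

3.3554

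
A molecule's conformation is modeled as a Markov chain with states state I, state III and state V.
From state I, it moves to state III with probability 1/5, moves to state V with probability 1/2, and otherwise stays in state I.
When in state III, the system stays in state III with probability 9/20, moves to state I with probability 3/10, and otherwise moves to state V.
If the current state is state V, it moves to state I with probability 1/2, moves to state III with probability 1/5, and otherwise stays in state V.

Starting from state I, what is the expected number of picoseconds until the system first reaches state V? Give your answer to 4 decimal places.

2.3077

Let t(s) be the expected number of picoseconds to first reach state V from state s, with t(state V) = 0. Conditioning on the first picosecond:
t(state I) = 1 + 0.3·t(state I) + 0.2·t(state III)
t(state III) = 1 + 0.3·t(state I) + 0.45·t(state III)
Solving: t(state I) = 2.3077, t(state III) = 3.0769.
Expected picoseconds from state I to state V: 2.3077.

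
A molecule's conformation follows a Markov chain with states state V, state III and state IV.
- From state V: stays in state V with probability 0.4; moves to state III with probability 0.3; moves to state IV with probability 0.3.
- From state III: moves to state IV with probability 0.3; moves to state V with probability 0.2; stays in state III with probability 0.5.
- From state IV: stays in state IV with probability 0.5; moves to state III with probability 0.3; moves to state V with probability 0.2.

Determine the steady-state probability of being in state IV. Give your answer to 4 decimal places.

0.3750

Let the stationary distribution be π with π = πP and π_1 + π_2 + π_3 = 1.
π_1 = 0.4·π_1 + 0.2·π_2 + 0.2·π_3
π_2 = 0.3·π_1 + 0.5·π_2 + 0.3·π_3
Solving with the normalization constraint gives π = (0.2500, 0.3750, 0.3750).
So the stationary probability of state IV is 0.3750.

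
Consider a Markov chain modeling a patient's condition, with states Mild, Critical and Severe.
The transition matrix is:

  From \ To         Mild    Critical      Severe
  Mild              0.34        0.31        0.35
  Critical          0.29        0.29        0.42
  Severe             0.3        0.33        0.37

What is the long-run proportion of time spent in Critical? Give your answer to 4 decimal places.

0.3114

Let the stationary distribution be π with π = πP and π_1 + π_2 + π_3 = 1.
π_1 = 0.34·π_1 + 0.29·π_2 + 0.3·π_3
π_2 = 0.31·π_1 + 0.29·π_2 + 0.33·π_3
Solving with the normalization constraint gives π = (0.3093, 0.3114, 0.3794).
So the stationary probability of Critical is 0.3114.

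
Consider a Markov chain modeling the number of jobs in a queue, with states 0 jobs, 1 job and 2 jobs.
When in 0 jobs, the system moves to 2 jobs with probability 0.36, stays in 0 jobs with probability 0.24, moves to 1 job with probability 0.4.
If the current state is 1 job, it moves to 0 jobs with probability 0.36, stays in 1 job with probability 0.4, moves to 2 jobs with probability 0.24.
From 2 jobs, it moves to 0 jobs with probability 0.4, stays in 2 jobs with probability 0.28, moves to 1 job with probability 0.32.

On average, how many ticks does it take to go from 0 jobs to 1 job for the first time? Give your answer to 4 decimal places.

2.6786

Let t(s) be the expected number of ticks to first reach 1 job from state s, with t(1 job) = 0. Conditioning on the first tick:
t(0 jobs) = 1 + 0.24·t(0 jobs) + 0.36·t(2 jobs)
t(2 jobs) = 1 + 0.4·t(0 jobs) + 0.28·t(2 jobs)
Solving: t(0 jobs) = 2.6786, t(2 jobs) = 2.8770.
Expected ticks from 0 jobs to 1 job: 2.6786.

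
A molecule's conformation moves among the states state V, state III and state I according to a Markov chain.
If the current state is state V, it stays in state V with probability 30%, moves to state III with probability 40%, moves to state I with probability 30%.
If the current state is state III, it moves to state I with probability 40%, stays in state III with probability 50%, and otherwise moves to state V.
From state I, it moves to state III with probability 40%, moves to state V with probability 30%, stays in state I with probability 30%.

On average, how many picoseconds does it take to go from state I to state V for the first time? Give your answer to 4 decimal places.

Let t(s) be the expected number of picoseconds to first reach state V from state s, with t(state V) = 0. Conditioning on the first picosecond:
t(state III) = 1 + 0.5·t(state III) + 0.4·t(state I)
t(state I) = 1 + 0.4·t(state III) + 0.3·t(state I)
Solving: t(state III) = 5.7895, t(state I) = 4.7368.
Expected picoseconds from state I to state V: 4.7368.

4.7368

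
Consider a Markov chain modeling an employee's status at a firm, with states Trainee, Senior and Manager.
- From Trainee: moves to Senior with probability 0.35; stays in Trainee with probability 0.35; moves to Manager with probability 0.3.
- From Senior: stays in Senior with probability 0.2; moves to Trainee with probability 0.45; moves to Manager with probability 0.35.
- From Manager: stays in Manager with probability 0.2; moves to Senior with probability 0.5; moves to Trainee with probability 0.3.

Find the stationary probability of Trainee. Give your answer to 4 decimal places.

0.3698

Let the stationary distribution be π with π = πP and π_1 + π_2 + π_3 = 1.
π_1 = 0.35·π_1 + 0.45·π_2 + 0.3·π_3
π_2 = 0.35·π_1 + 0.2·π_2 + 0.5·π_3
Solving with the normalization constraint gives π = (0.3698, 0.3419, 0.2883).
So the stationary probability of Trainee is 0.3698.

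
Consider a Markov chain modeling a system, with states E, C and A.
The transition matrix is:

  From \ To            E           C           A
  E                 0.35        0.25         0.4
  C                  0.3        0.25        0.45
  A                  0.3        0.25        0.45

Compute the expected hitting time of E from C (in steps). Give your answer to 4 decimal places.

Let t(s) be the expected number of steps to first reach E from state s, with t(E) = 0. Conditioning on the first step:
t(C) = 1 + 0.25·t(C) + 0.45·t(A)
t(A) = 1 + 0.25·t(C) + 0.45·t(A)
Solving: t(C) = 3.3333, t(A) = 3.3333.
Expected steps from C to E: 3.3333.

3.3333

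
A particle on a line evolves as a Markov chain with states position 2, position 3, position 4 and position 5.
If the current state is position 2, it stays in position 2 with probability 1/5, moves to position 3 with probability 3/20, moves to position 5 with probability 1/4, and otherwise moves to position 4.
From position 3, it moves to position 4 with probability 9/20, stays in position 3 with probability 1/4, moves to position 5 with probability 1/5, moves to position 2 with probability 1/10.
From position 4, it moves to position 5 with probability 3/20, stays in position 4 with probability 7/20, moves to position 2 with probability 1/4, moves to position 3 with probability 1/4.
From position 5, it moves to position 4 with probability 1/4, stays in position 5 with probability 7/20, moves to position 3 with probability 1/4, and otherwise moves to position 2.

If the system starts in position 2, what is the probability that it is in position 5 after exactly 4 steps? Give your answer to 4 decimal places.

Propagate the distribution vector 4 steps from position 2.
After 0 steps: (1.0000, 0.0000, 0.0000, 0.0000)
After 1 step: (0.2000, 0.1500, 0.4000, 0.2500)
After 2 steps: (0.1925, 0.2300, 0.3500, 0.2275)
After 3 steps: (0.1831, 0.2308, 0.3599, 0.2263)
After 4 steps: (0.1836, 0.2317, 0.3596, 0.2251)
P(in position 5 after 4 steps) = 0.2251

0.2251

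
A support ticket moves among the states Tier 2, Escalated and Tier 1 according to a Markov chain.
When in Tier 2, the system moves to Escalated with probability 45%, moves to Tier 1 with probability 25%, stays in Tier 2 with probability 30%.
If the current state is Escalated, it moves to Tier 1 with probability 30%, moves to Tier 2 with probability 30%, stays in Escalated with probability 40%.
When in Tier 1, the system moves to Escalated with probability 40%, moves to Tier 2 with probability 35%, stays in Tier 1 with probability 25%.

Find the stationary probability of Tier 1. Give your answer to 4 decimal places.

Let the stationary distribution be π with π = πP and π_1 + π_2 + π_3 = 1.
π_1 = 0.3·π_1 + 0.3·π_2 + 0.35·π_3
π_2 = 0.45·π_1 + 0.4·π_2 + 0.4·π_3
Solving with the normalization constraint gives π = (0.3135, 0.4157, 0.2708).
So the stationary probability of Tier 1 is 0.2708.

0.2708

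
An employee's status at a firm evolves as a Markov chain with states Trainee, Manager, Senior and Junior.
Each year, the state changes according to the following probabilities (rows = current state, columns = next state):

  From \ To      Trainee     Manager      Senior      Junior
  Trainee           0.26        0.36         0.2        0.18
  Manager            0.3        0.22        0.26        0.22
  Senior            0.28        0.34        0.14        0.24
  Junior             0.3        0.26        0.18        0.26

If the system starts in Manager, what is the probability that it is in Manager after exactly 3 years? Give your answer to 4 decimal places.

0.2917

Propagate the distribution vector 3 years from Manager.
After 0 years: (0.0000, 1.0000, 0.0000, 0.0000)
After 1 year: (0.3000, 0.2200, 0.2600, 0.2200)
After 2 years: (0.2828, 0.3020, 0.1932, 0.2220)
After 3 years: (0.2848, 0.2917, 0.2021, 0.2214)
P(in Manager after 3 years) = 0.2917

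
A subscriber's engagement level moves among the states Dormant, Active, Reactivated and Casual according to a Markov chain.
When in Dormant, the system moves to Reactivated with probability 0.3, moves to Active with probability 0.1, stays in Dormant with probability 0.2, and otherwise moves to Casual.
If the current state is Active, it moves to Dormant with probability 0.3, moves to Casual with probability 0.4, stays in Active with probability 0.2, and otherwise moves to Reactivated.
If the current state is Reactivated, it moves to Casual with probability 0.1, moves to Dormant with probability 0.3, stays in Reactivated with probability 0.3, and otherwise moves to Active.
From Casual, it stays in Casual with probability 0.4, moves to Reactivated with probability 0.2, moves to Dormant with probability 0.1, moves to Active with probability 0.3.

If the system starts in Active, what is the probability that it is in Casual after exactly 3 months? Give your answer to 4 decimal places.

0.3340

Propagate the distribution vector 3 months from Active.
After 0 months: (0.0000, 1.0000, 0.0000, 0.0000)
After 1 month: (0.3000, 0.2000, 0.1000, 0.4000)
After 2 months: (0.1900, 0.2200, 0.2200, 0.3700)
After 3 months: (0.2070, 0.2400, 0.2190, 0.3340)
P(in Casual after 3 months) = 0.3340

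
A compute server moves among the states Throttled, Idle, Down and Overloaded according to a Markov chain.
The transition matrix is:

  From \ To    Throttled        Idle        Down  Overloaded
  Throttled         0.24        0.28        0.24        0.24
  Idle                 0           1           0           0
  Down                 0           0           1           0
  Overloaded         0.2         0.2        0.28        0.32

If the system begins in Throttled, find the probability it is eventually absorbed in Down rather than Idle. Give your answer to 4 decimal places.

0.4915

Let h(s) be the probability of absorption at Down starting from transient state s. Then h(Down) = 1 and h(Idle) = 0. By first-step analysis:
h(Throttled) = 0.24·h(Throttled) + 0.28·0 + 0.24·1 + 0.24·h(Overloaded)
h(Overloaded) = 0.2·h(Throttled) + 0.2·0 + 0.28·1 + 0.32·h(Overloaded)
Solving: h(Throttled) = 0.4915, h(Overloaded) = 0.5563.
Starting from Throttled, the probability is 0.4915.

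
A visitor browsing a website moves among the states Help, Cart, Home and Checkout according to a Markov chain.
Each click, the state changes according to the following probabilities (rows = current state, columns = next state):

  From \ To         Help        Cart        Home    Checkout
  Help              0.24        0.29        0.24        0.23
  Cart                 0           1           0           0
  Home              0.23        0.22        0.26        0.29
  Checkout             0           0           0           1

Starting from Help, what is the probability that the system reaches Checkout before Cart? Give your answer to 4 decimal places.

Let h(s) be the probability of absorption at Checkout starting from transient state s. Then h(Checkout) = 1 and h(Cart) = 0. By first-step analysis:
h(Help) = 0.24·h(Help) + 0.29·0 + 0.24·h(Home) + 0.23·1
h(Home) = 0.23·h(Help) + 0.22·0 + 0.26·h(Home) + 0.29·1
Solving: h(Help) = 0.4728, h(Home) = 0.5388.
Starting from Help, the probability is 0.4728.

0.4728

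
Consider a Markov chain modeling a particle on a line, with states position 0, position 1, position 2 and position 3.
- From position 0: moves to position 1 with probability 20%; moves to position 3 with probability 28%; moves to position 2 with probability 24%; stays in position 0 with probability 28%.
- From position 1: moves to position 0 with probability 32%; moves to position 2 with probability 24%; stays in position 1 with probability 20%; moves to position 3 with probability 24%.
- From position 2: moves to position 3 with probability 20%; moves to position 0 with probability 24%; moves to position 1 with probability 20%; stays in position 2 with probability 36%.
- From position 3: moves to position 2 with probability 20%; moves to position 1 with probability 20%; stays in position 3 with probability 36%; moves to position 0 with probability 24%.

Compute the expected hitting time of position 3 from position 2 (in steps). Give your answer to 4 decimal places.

Let t(s) be the expected number of steps to first reach position 3 from state s, with t(position 3) = 0. Conditioning on the first step:
t(position 0) = 1 + 0.28·t(position 0) + 0.2·t(position 1) + 0.24·t(position 2)
t(position 1) = 1 + 0.32·t(position 0) + 0.2·t(position 1) + 0.24·t(position 2)
t(position 2) = 1 + 0.24·t(position 0) + 0.2·t(position 1) + 0.36·t(position 2)
Solving: t(position 0) = 3.9971, t(position 1) = 4.1570, t(position 2) = 4.3605.
Expected steps from position 2 to position 3: 4.3605.

4.3605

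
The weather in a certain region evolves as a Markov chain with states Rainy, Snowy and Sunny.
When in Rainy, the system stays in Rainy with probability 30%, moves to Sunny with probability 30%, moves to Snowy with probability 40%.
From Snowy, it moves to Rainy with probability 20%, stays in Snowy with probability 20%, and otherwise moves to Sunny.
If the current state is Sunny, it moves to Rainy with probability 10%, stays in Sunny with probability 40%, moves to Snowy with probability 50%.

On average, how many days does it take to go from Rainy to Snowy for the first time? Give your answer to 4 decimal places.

2.3077

Let t(s) be the expected number of days to first reach Snowy from state s, with t(Snowy) = 0. Conditioning on the first day:
t(Rainy) = 1 + 0.3·t(Rainy) + 0.3·t(Sunny)
t(Sunny) = 1 + 0.1·t(Rainy) + 0.4·t(Sunny)
Solving: t(Rainy) = 2.3077, t(Sunny) = 2.0513.
Expected days from Rainy to Snowy: 2.3077.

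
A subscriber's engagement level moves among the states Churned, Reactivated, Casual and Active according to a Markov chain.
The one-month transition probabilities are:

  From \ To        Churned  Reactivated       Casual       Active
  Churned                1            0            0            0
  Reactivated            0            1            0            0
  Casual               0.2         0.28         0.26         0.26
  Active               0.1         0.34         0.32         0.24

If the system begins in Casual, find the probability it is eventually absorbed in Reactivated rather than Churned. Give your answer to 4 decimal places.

Let h(s) be the probability of absorption at Reactivated starting from transient state s. Then h(Reactivated) = 1 and h(Churned) = 0. By first-step analysis:
h(Casual) = 0.2·0 + 0.28·1 + 0.26·h(Casual) + 0.26·h(Active)
h(Active) = 0.1·0 + 0.34·1 + 0.32·h(Casual) + 0.24·h(Active)
Solving: h(Casual) = 0.6285, h(Active) = 0.7120.
Starting from Casual, the probability is 0.6285.

0.6285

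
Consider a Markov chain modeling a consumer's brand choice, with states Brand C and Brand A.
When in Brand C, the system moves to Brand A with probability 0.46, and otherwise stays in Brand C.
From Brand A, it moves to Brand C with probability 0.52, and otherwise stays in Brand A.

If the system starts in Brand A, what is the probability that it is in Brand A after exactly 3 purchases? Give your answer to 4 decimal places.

0.4694

Propagate the distribution vector 3 purchases from Brand A.
After 0 purchases: (0.0000, 1.0000)
After 1 purchase: (0.5200, 0.4800)
After 2 purchases: (0.5304, 0.4696)
After 3 purchases: (0.5306, 0.4694)
P(in Brand A after 3 purchases) = 0.4694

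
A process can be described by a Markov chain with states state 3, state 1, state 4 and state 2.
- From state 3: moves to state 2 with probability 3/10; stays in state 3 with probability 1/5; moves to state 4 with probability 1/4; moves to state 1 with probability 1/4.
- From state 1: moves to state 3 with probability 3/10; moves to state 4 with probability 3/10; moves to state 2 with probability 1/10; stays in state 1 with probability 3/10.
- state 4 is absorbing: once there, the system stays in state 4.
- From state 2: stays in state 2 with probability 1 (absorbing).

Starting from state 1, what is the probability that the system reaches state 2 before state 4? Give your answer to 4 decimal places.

Let h(s) be the probability of absorption at state 2 starting from transient state s. Then h(state 2) = 1 and h(state 4) = 0. By first-step analysis:
h(state 3) = 0.2·h(state 3) + 0.25·h(state 1) + 0.25·0 + 0.3·1
h(state 1) = 0.3·h(state 3) + 0.3·h(state 1) + 0.3·0 + 0.1·1
Solving: h(state 3) = 0.4845, h(state 1) = 0.3505.
Starting from state 1, the probability is 0.3505.

0.3505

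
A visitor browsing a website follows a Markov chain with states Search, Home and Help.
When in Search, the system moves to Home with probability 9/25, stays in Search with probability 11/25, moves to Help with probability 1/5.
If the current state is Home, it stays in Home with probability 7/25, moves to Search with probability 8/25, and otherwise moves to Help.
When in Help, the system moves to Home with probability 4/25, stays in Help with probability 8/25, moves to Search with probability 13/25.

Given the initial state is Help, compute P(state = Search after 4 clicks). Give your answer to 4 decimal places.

Propagate the distribution vector 4 clicks from Help.
After 0 clicks: (0.0000, 0.0000, 1.0000)
After 1 click: (0.5200, 0.1600, 0.3200)
After 2 clicks: (0.4464, 0.2832, 0.2704)
After 3 clicks: (0.4276, 0.2833, 0.2891)
After 4 clicks: (0.4291, 0.2795, 0.2913)
P(in Search after 4 clicks) = 0.4291

0.4291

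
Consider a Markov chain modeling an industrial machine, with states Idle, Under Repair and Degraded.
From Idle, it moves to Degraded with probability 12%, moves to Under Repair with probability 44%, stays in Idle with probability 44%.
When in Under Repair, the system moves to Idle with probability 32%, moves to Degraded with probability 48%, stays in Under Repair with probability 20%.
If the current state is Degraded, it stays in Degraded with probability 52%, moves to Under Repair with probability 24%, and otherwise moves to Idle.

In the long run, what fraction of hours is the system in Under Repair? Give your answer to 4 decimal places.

0.2941

Let the stationary distribution be π with π = πP and π_1 + π_2 + π_3 = 1.
π_1 = 0.44·π_1 + 0.32·π_2 + 0.24·π_3
π_2 = 0.44·π_1 + 0.2·π_2 + 0.24·π_3
Solving with the normalization constraint gives π = (0.3294, 0.2941, 0.3765).
So the stationary probability of Under Repair is 0.2941.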